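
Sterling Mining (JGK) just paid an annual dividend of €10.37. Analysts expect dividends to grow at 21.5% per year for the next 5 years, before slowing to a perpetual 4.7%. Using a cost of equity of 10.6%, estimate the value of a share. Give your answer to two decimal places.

€363.78

Two-stage DDM. Project D₁…D_5 at 0.215, terminal growth 0.047, discount at r = 0.106.
D_1 = 12.5996
D_2 = 15.3085
D_3 = 18.5998
D_4 = 22.5987
D_5 = 27.4574
Terminal value at t=5: TV = D_6/(r−g) = 28.7479/(0.106−0.047) = 487.2533
P₀ = 12.5996/(1+0.106)^1 + 15.3085/(1+0.106)^2 + 18.5998/(1+0.106)^3 + 22.5987/(1+0.106)^4 + 27.4574/(1+0.106)^5 + 487.2533/(1+0.106)^5 = 363.7773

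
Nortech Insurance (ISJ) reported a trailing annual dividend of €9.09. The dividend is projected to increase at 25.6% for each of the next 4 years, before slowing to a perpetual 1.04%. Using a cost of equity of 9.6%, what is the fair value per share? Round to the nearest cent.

Two-stage DDM. Project D₁…D_4 at 0.256, terminal growth 0.0104, discount at r = 0.096.
D_1 = 11.4170
D_2 = 14.3398
D_3 = 18.0108
D_4 = 22.6216
Terminal value at t=4: TV = D_5/(r−g) = 22.8568/(0.096−0.0104) = 267.0189
P₀ = 11.4170/(1+0.096)^1 + 14.3398/(1+0.096)^2 + 18.0108/(1+0.096)^3 + 22.6216/(1+0.096)^4 + 267.0189/(1+0.096)^4 = 236.7674

€236.77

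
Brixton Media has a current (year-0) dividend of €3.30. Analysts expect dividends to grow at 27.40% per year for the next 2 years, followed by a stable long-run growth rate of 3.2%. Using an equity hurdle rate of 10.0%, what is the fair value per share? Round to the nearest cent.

€75.43

Two-stage DDM. Project D₁…D_2 at 0.274, terminal growth 0.032, discount at r = 0.1.
D_1 = 4.2042
D_2 = 5.3562
Terminal value at t=2: TV = D_3/(r−g) = 5.5275/(0.1−0.032) = 81.2875
P₀ = 4.2042/(1+0.1)^1 + 5.3562/(1+0.1)^2 + 81.2875/(1+0.1)^2 = 75.4283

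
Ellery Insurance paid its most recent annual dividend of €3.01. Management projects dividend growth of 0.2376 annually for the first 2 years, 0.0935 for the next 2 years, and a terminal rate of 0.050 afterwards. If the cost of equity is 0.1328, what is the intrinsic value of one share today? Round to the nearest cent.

Three-stage DDM. Project D₁…D_4; terminal Gordon value at t=4 with g = 0.05; discount at r = 0.1328.
D_1 = 3.7252
D_2 = 4.6103
D_3 = 5.0413
D_4 = 5.5127
TV_4 = 5.7883/(0.1328−0.05) = 69.9075
P₀ = Σ Dₜ/(1+r)ᵗ + TV_4/(1+r)^4 = 56.1502

€56.15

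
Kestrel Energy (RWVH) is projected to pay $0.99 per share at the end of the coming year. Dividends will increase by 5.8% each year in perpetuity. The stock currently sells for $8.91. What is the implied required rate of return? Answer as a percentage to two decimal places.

16.91%

Rearranging the constant-growth DDM: r = D₁/P₀ + g.
r = 0.9900 / 8.91 + 0.058 = 0.11111 + 0.058 = 0.16911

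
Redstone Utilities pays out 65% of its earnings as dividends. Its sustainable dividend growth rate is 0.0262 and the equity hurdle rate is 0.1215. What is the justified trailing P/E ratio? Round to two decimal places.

7.00

Justified trailing P/E = b(1+g)/(r−g) = 0.65×(1+0.0262)/(0.1215−0.0262) = 6.9993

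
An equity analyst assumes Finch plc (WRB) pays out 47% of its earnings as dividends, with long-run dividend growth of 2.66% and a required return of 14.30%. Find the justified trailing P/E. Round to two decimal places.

4.15

Justified trailing P/E = b(1+g)/(r−g) = 0.47×(1+0.0266)/(0.143−0.0266) = 4.1452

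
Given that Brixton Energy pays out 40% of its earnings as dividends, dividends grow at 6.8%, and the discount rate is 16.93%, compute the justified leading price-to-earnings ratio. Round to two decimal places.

Justified leading P/E = b/(r−g) = 0.40/(0.1693−0.068) = 3.9487

3.95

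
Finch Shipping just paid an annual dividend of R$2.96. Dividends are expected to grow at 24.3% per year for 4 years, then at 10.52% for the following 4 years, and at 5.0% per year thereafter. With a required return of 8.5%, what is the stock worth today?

Three-stage DDM. Project D₁…D_8; terminal Gordon value at t=8 with g = 0.05; discount at r = 0.085.
D_1 = 3.6793
D_2 = 4.5733
D_3 = 5.6847
D_4 = 7.0660
D_5 = 7.8094
D_6 = 8.6309
D_7 = 9.5389
D_8 = 10.5424
TV_8 = 11.0695/(0.085−0.05) = 316.2722
P₀ = Σ Dₜ/(1+r)ᵗ + TV_8/(1+r)^8 = 202.8602

R$202.86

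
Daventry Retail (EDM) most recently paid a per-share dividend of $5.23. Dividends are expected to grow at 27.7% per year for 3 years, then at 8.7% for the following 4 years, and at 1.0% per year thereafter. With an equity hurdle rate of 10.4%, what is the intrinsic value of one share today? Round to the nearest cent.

Three-stage DDM. Project D₁…D_7; terminal Gordon value at t=7 with g = 0.01; discount at r = 0.104.
D_1 = 6.6787
D_2 = 8.5287
D_3 = 10.8912
D_4 = 11.8387
D_5 = 12.8687
D_6 = 13.9882
D_7 = 15.2052
TV_7 = 15.3573/(0.104−0.01) = 163.3752
P₀ = Σ Dₜ/(1+r)ᵗ + TV_7/(1+r)^7 = 134.0241

$134.02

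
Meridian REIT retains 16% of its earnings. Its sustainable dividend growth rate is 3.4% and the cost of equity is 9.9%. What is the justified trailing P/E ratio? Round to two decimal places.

13.36

Payout ratio b = 1 − 0.16 = 0.84.
Justified trailing P/E = b(1+g)/(r−g) = 0.84×(1+0.034)/(0.099−0.034) = 13.3625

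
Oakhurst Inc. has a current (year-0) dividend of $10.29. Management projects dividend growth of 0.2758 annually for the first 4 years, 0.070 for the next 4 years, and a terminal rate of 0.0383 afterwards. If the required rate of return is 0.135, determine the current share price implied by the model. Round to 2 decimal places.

$251.75

Three-stage DDM. Project D₁…D_8; terminal Gordon value at t=8 with g = 0.0383; discount at r = 0.135.
D_1 = 13.1280
D_2 = 16.7487
D_3 = 21.3680
D_4 = 27.2613
D_5 = 29.1695
D_6 = 31.2114
D_7 = 33.3962
D_8 = 35.7339
TV_8 = 37.1025/(0.135−0.0383) = 383.6872
P₀ = Σ Dₜ/(1+r)ᵗ + TV_8/(1+r)^8 = 251.7527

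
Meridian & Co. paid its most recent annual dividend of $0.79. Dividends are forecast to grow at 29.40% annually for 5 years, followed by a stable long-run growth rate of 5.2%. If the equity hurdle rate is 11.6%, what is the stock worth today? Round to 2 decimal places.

$33.51

Two-stage DDM. Project D₁…D_5 at 0.294, terminal growth 0.052, discount at r = 0.116.
D_1 = 1.0223
D_2 = 1.3228
D_3 = 1.7117
D_4 = 2.2150
D_5 = 2.8661
Terminal value at t=5: TV = D_6/(r−g) = 3.0152/(0.116−0.052) = 47.1123
P₀ = 1.0223/(1+0.116)^1 + 1.3228/(1+0.116)^2 + 1.7117/(1+0.116)^3 + 2.2150/(1+0.116)^4 + 2.8661/(1+0.116)^5 + 47.1123/(1+0.116)^5 = 33.5085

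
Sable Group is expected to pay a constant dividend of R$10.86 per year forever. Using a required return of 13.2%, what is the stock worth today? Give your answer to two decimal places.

Zero-growth DDM (perpetuity): P₀ = D/r = 10.86 / 0.132 = 82.2727

R$82.27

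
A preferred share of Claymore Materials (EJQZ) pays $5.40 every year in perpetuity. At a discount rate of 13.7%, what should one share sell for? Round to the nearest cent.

Zero-growth DDM (perpetuity): P₀ = D/r = 5.40 / 0.137 = 39.4161

$39.42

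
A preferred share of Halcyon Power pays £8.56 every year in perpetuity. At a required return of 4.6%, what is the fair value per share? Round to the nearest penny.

Zero-growth DDM (perpetuity): P₀ = D/r = 8.56 / 0.046 = 186.0870

£186.09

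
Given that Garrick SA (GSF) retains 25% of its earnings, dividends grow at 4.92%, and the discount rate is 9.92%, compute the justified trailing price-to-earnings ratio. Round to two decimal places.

15.74

Payout ratio b = 1 − 0.25 = 0.75.
Justified trailing P/E = b(1+g)/(r−g) = 0.75×(1+0.0492)/(0.0992−0.0492) = 15.7380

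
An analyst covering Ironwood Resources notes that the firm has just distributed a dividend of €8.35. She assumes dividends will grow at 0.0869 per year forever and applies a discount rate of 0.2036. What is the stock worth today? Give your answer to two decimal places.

€77.77

Gordon growth model: P₀ = D₁/(r − g). D₁ = 8.35 × (1 + 0.0869) = 9.0756.
P₀ = 9.0756 / (0.2036 − 0.0869) = 9.0756 / 0.1167 = 77.7688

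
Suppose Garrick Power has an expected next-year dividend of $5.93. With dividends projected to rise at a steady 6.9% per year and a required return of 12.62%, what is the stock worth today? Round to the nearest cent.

$103.67

Gordon growth model: P₀ = D₁/(r − g), with D₁ = 5.93 given directly.
P₀ = 5.9300 / (0.1262 − 0.069) = 5.9300 / 0.0572 = 103.6713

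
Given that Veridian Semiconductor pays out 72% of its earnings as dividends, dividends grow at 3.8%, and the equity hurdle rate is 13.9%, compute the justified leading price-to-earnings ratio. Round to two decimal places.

Justified leading P/E = b/(r−g) = 0.72/(0.139−0.038) = 7.1287

7.13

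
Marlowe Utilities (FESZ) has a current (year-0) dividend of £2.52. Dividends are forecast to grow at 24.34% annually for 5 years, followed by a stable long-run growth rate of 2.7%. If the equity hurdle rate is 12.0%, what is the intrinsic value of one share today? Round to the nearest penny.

Two-stage DDM. Project D₁…D_5 at 0.2434, terminal growth 0.027, discount at r = 0.12.
D_1 = 3.1334
D_2 = 3.8960
D_3 = 4.8443
D_4 = 6.0234
D_5 = 7.4895
Terminal value at t=5: TV = D_6/(r−g) = 7.6918/(0.12−0.027) = 82.7070
P₀ = 3.1334/(1+0.12)^1 + 3.8960/(1+0.12)^2 + 4.8443/(1+0.12)^3 + 6.0234/(1+0.12)^4 + 7.4895/(1+0.12)^5 + 82.7070/(1+0.12)^5 = 64.3596

£64.36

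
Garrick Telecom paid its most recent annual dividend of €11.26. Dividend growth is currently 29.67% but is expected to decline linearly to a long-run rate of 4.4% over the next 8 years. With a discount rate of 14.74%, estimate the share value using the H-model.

€223.76

H-model: P₀ = D₀[(1+g_L) + H(g_S−g_L)]/(r−g_L), with H = 8/2 = 4.
P₀ = 11.26 × [(1+0.044) + 4×(0.2967−0.044)] / (0.1474−0.044)
   = 11.26 × 2.0548 / 0.1034 = 223.7626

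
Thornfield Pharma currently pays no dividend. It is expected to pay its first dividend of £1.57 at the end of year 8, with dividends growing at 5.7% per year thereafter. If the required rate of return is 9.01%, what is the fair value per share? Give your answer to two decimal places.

Deferred-dividend DDM. At t=7 the remaining stream is a growing perpetuity with first payment D_8 = 1.57.
V_7 = D_8/(r−g) = 1.57/(0.0901−0.057) = 47.4320
P₀ = V_7/(1+r)^7 = 47.4320/(1+0.0901)^7 = 25.9303

£25.93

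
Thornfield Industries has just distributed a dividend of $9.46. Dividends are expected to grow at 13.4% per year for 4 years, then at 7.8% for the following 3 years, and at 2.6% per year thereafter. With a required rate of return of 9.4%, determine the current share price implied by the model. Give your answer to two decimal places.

Three-stage DDM. Project D₁…D_7; terminal Gordon value at t=7 with g = 0.026; discount at r = 0.094.
D_1 = 10.7276
D_2 = 12.1651
D_3 = 13.7953
D_4 = 15.6438
D_5 = 16.8641
D_6 = 18.1795
D_7 = 19.5975
TV_7 = 20.1070/(0.094−0.026) = 295.6910
P₀ = Σ Dₜ/(1+r)ᵗ + TV_7/(1+r)^7 = 230.9008

$230.90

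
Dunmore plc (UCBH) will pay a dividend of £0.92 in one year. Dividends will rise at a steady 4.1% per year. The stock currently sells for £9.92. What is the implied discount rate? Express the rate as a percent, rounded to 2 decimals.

Rearranging the constant-growth DDM: r = D₁/P₀ + g.
r = 0.9200 / 9.92 + 0.041 = 0.09274 + 0.041 = 0.13374

13.37%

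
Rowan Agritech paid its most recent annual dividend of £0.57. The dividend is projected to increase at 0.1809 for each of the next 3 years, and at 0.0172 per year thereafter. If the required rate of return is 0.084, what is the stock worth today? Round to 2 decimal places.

Two-stage DDM. Project D₁…D_3 at 0.1809, terminal growth 0.0172, discount at r = 0.084.
D_1 = 0.6731
D_2 = 0.7949
D_3 = 0.9387
Terminal value at t=3: TV = D_4/(r−g) = 0.9548/(0.084−0.0172) = 14.2937
P₀ = 0.6731/(1+0.084)^1 + 0.7949/(1+0.084)^2 + 0.9387/(1+0.084)^3 + 14.2937/(1+0.084)^3 = 13.2560

£13.26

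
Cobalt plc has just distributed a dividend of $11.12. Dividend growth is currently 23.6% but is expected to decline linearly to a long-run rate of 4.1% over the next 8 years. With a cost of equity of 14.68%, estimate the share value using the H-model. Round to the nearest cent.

$191.39

H-model: P₀ = D₀[(1+g_L) + H(g_S−g_L)]/(r−g_L), with H = 8/2 = 4.
P₀ = 11.12 × [(1+0.041) + 4×(0.236−0.041)] / (0.1468−0.041)
   = 11.12 × 1.8210 / 0.1058 = 191.3943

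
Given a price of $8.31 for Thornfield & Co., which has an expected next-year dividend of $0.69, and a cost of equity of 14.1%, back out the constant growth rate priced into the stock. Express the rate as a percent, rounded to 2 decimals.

From P₀ = D₁/(r − g), the implied growth is g = r − D₁/P₀.
g = 0.141 − 0.69/8.31 = 0.141 − 0.08303 = 0.05797

5.80%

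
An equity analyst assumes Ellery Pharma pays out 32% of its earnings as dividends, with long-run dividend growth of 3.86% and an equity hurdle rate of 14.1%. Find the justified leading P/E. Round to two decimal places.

3.13

Justified leading P/E = b/(r−g) = 0.32/(0.141−0.0386) = 3.1250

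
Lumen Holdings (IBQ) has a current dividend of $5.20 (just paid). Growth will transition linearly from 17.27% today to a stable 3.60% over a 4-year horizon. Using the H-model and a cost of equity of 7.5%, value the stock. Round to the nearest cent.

$174.59

H-model: P₀ = D₀[(1+g_L) + H(g_S−g_L)]/(r−g_L), with H = 4/2 = 2.
P₀ = 5.20 × [(1+0.036) + 2×(0.1727−0.036)] / (0.075−0.036)
   = 5.20 × 1.3094 / 0.039 = 174.5867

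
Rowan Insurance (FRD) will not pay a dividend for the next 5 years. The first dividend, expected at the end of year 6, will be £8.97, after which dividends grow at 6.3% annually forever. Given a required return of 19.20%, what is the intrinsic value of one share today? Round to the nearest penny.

£28.89

Deferred-dividend DDM. At t=5 the remaining stream is a growing perpetuity with first payment D_6 = 8.97.
V_5 = D_6/(r−g) = 8.97/(0.192−0.063) = 69.5349
P₀ = V_5/(1+r)^5 = 69.5349/(1+0.192)^5 = 28.8949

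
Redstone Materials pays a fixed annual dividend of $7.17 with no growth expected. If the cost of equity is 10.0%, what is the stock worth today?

$71.70

Zero-growth DDM (perpetuity): P₀ = D/r = 7.17 / 0.1 = 71.7000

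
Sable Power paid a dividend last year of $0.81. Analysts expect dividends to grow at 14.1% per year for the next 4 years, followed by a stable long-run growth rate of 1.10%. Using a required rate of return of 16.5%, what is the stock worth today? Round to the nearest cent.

$7.97

Two-stage DDM. Project D₁…D_4 at 0.141, terminal growth 0.011, discount at r = 0.165.
D_1 = 0.9242
D_2 = 1.0545
D_3 = 1.2032
D_4 = 1.3729
Terminal value at t=4: TV = D_5/(r−g) = 1.3880/(0.165−0.011) = 9.0128
P₀ = 0.9242/(1+0.165)^1 + 1.0545/(1+0.165)^2 + 1.2032/(1+0.165)^3 + 1.3729/(1+0.165)^4 + 9.0128/(1+0.165)^4 = 7.9693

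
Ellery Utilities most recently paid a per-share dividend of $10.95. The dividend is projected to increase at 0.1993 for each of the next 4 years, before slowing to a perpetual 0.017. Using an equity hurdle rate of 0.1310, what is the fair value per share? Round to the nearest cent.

Two-stage DDM. Project D₁…D_4 at 0.1993, terminal growth 0.017, discount at r = 0.131.
D_1 = 13.1323
D_2 = 15.7496
D_3 = 18.8885
D_4 = 22.6530
Terminal value at t=4: TV = D_5/(r−g) = 23.0381/(0.131−0.017) = 202.0885
P₀ = 13.1323/(1+0.131)^1 + 15.7496/(1+0.131)^2 + 18.8885/(1+0.131)^3 + 22.6530/(1+0.131)^4 + 202.0885/(1+0.131)^4 = 174.3310

$174.33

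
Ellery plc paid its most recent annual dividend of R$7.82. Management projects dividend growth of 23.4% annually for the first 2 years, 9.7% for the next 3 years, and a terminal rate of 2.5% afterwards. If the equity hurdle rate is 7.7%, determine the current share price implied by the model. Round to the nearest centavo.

Three-stage DDM. Project D₁…D_5; terminal Gordon value at t=5 with g = 0.025; discount at r = 0.077.
D_1 = 9.6499
D_2 = 11.9080
D_3 = 13.0630
D_4 = 14.3301
D_5 = 15.7202
TV_5 = 16.1132/(0.077−0.025) = 309.8685
P₀ = Σ Dₜ/(1+r)ᵗ + TV_5/(1+r)^5 = 265.0274

R$265.03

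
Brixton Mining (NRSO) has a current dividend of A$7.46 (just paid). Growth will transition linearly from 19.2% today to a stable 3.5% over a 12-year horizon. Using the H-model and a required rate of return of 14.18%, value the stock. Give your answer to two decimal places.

H-model: P₀ = D₀[(1+g_L) + H(g_S−g_L)]/(r−g_L), with H = 12/2 = 6.
P₀ = 7.46 × [(1+0.035) + 6×(0.192−0.035)] / (0.1418−0.035)
   = 7.46 × 1.9770 / 0.1068 = 138.0938

A$138.09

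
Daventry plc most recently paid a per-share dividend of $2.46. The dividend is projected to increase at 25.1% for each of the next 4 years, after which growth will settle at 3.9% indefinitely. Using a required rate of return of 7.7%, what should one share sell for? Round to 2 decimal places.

$136.95

Two-stage DDM. Project D₁…D_4 at 0.251, terminal growth 0.039, discount at r = 0.077.
D_1 = 3.0775
D_2 = 3.8499
D_3 = 4.8162
D_4 = 6.0251
Terminal value at t=4: TV = D_5/(r−g) = 6.2601/(0.077−0.039) = 164.7390
P₀ = 3.0775/(1+0.077)^1 + 3.8499/(1+0.077)^2 + 4.8162/(1+0.077)^3 + 6.0251/(1+0.077)^4 + 164.7390/(1+0.077)^4 = 136.9529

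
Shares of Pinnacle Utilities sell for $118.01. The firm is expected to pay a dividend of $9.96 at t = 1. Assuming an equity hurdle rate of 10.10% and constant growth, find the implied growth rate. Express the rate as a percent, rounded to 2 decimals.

From P₀ = D₁/(r − g), the implied growth is g = r − D₁/P₀.
g = 0.101 − 9.96/118.01 = 0.101 − 0.08440 = 0.01660

1.66%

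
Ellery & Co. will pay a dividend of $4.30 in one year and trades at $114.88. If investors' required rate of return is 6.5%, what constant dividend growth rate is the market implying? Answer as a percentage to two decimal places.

From P₀ = D₁/(r − g), the implied growth is g = r − D₁/P₀.
g = 0.065 − 4.30/114.88 = 0.065 − 0.03743 = 0.02757

2.76%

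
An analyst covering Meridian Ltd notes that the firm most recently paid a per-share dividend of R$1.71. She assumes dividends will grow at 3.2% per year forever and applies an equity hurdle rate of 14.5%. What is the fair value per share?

R$15.62

Gordon growth model: P₀ = D₁/(r − g). D₁ = 1.71 × (1 + 0.032) = 1.7647.
P₀ = 1.7647 / (0.145 − 0.032) = 1.7647 / 0.113 = 15.6170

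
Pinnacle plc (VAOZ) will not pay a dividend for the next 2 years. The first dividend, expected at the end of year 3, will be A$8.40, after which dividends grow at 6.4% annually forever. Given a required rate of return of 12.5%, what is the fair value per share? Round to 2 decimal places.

Deferred-dividend DDM. At t=2 the remaining stream is a growing perpetuity with first payment D_3 = 8.40.
V_2 = D_3/(r−g) = 8.40/(0.125−0.064) = 137.7049
P₀ = V_2/(1+r)^2 = 137.7049/(1+0.125)^2 = 108.8039

A$108.80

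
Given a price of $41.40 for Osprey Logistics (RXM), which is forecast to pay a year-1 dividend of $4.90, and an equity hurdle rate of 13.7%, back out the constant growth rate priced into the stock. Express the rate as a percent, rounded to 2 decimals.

From P₀ = D₁/(r − g), the implied growth is g = r − D₁/P₀.
g = 0.137 − 4.90/41.40 = 0.137 − 0.11836 = 0.01864

1.86%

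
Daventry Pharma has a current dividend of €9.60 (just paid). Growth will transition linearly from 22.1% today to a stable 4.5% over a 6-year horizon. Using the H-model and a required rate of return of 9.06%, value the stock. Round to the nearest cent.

€331.16

H-model: P₀ = D₀[(1+g_L) + H(g_S−g_L)]/(r−g_L), with H = 6/2 = 3.
P₀ = 9.60 × [(1+0.045) + 3×(0.221−0.045)] / (0.0906−0.045)
   = 9.60 × 1.5730 / 0.0456 = 331.1579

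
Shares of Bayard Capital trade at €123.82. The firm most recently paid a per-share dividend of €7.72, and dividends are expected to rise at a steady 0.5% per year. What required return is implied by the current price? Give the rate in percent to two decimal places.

Rearranging the constant-growth DDM: r = D₁/P₀ + g.
D₁ = 7.72 × (1 + 0.005) = 7.7586.
r = 7.7586 / 123.82 + 0.005 = 0.06266 + 0.005 = 0.06766

6.77%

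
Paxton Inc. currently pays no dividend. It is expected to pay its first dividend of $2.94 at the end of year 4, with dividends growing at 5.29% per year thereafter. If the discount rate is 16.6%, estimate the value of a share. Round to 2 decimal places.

Deferred-dividend DDM. At t=3 the remaining stream is a growing perpetuity with first payment D_4 = 2.94.
V_3 = D_4/(r−g) = 2.94/(0.166−0.0529) = 25.9947
P₀ = V_3/(1+r)^3 = 25.9947/(1+0.166)^3 = 16.3979

$16.40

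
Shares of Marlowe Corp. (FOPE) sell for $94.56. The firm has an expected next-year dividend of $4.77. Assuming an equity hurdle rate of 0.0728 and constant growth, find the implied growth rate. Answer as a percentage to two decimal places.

From P₀ = D₁/(r − g), the implied growth is g = r − D₁/P₀.
g = 0.0728 − 4.77/94.56 = 0.0728 − 0.05044 = 0.02236

2.24%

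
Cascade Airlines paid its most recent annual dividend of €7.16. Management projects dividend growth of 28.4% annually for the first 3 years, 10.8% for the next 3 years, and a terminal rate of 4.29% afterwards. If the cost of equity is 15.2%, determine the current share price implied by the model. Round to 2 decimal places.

Three-stage DDM. Project D₁…D_6; terminal Gordon value at t=6 with g = 0.0429; discount at r = 0.152.
D_1 = 9.1934
D_2 = 11.8044
D_3 = 15.1568
D_4 = 16.7938
D_5 = 18.6075
D_6 = 20.6171
TV_6 = 21.5016/(0.152−0.0429) = 197.0812
P₀ = Σ Dₜ/(1+r)ᵗ + TV_6/(1+r)^6 = 138.6367

€138.64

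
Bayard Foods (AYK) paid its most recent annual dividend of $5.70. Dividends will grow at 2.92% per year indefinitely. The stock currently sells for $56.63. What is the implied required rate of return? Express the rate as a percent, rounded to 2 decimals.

Rearranging the constant-growth DDM: r = D₁/P₀ + g.
D₁ = 5.70 × (1 + 0.0292) = 5.8664.
r = 5.8664 / 56.63 + 0.0292 = 0.10359 + 0.0292 = 0.13279

13.28%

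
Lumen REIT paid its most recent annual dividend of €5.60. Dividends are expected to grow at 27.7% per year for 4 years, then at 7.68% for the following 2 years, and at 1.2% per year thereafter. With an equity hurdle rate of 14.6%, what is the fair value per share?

Three-stage DDM. Project D₁…D_6; terminal Gordon value at t=6 with g = 0.012; discount at r = 0.146.
D_1 = 7.1512
D_2 = 9.1321
D_3 = 11.6617
D_4 = 14.8920
D_5 = 16.0357
D_6 = 17.2672
TV_6 = 17.4744/(0.146−0.012) = 130.4060
P₀ = Σ Dₜ/(1+r)ᵗ + TV_6/(1+r)^6 = 102.8805

€102.88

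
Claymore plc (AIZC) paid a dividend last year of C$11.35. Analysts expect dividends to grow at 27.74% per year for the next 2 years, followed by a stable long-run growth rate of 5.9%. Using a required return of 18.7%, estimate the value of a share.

Two-stage DDM. Project D₁…D_2 at 0.2774, terminal growth 0.059, discount at r = 0.187.
D_1 = 14.4985
D_2 = 18.5204
Terminal value at t=2: TV = D_3/(r−g) = 19.6131/(0.187−0.059) = 153.2271
P₀ = 14.4985/(1+0.187)^1 + 18.5204/(1+0.187)^2 + 153.2271/(1+0.187)^2 = 134.1103

C$134.11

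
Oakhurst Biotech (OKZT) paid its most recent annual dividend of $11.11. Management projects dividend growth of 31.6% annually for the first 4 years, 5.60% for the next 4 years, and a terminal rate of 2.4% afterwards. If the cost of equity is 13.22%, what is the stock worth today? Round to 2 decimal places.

$279.24

Three-stage DDM. Project D₁…D_8; terminal Gordon value at t=8 with g = 0.024; discount at r = 0.1322.
D_1 = 14.6208
D_2 = 19.2409
D_3 = 25.3211
D_4 = 33.3225
D_5 = 35.1886
D_6 = 37.1591
D_7 = 39.2400
D_8 = 41.4375
TV_8 = 42.4320/(0.1322−0.024) = 392.1624
P₀ = Σ Dₜ/(1+r)ᵗ + TV_8/(1+r)^8 = 279.2428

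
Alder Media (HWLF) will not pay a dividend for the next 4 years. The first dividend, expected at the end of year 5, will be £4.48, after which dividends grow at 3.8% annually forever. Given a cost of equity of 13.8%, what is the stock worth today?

£26.71

Deferred-dividend DDM. At t=4 the remaining stream is a growing perpetuity with first payment D_5 = 4.48.
V_4 = D_5/(r−g) = 4.48/(0.138−0.038) = 44.8000
P₀ = V_4/(1+r)^4 = 44.8000/(1+0.138)^4 = 26.7122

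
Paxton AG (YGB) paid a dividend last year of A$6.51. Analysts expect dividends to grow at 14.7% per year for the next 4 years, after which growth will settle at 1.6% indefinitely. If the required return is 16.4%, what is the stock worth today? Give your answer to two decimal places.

A$67.24

Two-stage DDM. Project D₁…D_4 at 0.147, terminal growth 0.016, discount at r = 0.164.
D_1 = 7.4670
D_2 = 8.5646
D_3 = 9.8236
D_4 = 11.2677
Terminal value at t=4: TV = D_5/(r−g) = 11.4480/(0.164−0.016) = 77.3511
P₀ = 7.4670/(1+0.164)^1 + 8.5646/(1+0.164)^2 + 9.8236/(1+0.164)^3 + 11.2677/(1+0.164)^4 + 77.3511/(1+0.164)^4 = 67.2391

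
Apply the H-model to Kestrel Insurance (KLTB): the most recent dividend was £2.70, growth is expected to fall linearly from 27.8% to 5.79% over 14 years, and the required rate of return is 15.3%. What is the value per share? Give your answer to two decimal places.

£73.78

H-model: P₀ = D₀[(1+g_L) + H(g_S−g_L)]/(r−g_L), with H = 14/2 = 7.
P₀ = 2.70 × [(1+0.0579) + 7×(0.278−0.0579)] / (0.153−0.0579)
   = 2.70 × 2.5986 / 0.0951 = 73.7773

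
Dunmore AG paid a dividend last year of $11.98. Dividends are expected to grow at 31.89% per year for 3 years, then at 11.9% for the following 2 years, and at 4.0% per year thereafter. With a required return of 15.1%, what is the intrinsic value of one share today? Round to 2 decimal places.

$241.66

Three-stage DDM. Project D₁…D_5; terminal Gordon value at t=5 with g = 0.04; discount at r = 0.151.
D_1 = 15.8004
D_2 = 20.8392
D_3 = 27.4848
D_4 = 30.7555
D_5 = 34.4154
TV_5 = 35.7920/(0.151−0.04) = 322.4504
P₀ = Σ Dₜ/(1+r)ᵗ + TV_5/(1+r)^5 = 241.6617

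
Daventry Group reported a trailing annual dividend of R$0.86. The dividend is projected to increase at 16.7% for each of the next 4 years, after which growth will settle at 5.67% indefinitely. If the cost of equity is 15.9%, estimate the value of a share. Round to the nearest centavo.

Two-stage DDM. Project D₁…D_4 at 0.167, terminal growth 0.0567, discount at r = 0.159.
D_1 = 1.0036
D_2 = 1.1712
D_3 = 1.3668
D_4 = 1.5951
Terminal value at t=4: TV = D_5/(r−g) = 1.6855/(0.159−0.0567) = 16.4762
P₀ = 1.0036/(1+0.159)^1 + 1.1712/(1+0.159)^2 + 1.3668/(1+0.159)^3 + 1.5951/(1+0.159)^4 + 16.4762/(1+0.159)^4 = 12.6309

R$12.63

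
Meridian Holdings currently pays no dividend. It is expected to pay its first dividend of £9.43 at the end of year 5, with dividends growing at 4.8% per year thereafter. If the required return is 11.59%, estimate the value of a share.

£89.57

Deferred-dividend DDM. At t=4 the remaining stream is a growing perpetuity with first payment D_5 = 9.43.
V_4 = D_5/(r−g) = 9.43/(0.1159−0.048) = 138.8807
P₀ = V_4/(1+r)^4 = 138.8807/(1+0.1159)^4 = 89.5655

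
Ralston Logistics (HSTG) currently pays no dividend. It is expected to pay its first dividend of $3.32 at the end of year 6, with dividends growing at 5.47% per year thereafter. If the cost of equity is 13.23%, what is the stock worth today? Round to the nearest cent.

$22.99

Deferred-dividend DDM. At t=5 the remaining stream is a growing perpetuity with first payment D_6 = 3.32.
V_5 = D_6/(r−g) = 3.32/(0.1323−0.0547) = 42.7835
P₀ = V_5/(1+r)^5 = 42.7835/(1+0.1323)^5 = 22.9863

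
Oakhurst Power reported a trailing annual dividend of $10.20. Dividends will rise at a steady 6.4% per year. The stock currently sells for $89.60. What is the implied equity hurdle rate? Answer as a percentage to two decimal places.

Rearranging the constant-growth DDM: r = D₁/P₀ + g.
D₁ = 10.20 × (1 + 0.064) = 10.8528.
r = 10.8528 / 89.60 + 0.064 = 0.12113 + 0.064 = 0.18513

18.51%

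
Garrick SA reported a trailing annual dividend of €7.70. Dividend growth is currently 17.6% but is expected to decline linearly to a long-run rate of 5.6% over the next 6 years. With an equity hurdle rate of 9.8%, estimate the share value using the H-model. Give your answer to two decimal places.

H-model: P₀ = D₀[(1+g_L) + H(g_S−g_L)]/(r−g_L), with H = 6/2 = 3.
P₀ = 7.70 × [(1+0.056) + 3×(0.176−0.056)] / (0.098−0.056)
   = 7.70 × 1.4160 / 0.042 = 259.6000

€259.60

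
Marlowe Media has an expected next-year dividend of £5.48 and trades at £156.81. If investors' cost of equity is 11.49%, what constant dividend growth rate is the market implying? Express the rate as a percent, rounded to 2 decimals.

From P₀ = D₁/(r − g), the implied growth is g = r − D₁/P₀.
g = 0.1149 − 5.48/156.81 = 0.1149 − 0.03495 = 0.07995

8.00%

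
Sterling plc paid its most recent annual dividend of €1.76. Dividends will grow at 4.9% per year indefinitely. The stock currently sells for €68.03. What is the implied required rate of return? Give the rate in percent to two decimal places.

7.61%

Rearranging the constant-growth DDM: r = D₁/P₀ + g.
D₁ = 1.76 × (1 + 0.049) = 1.8462.
r = 1.8462 / 68.03 + 0.049 = 0.02714 + 0.049 = 0.07614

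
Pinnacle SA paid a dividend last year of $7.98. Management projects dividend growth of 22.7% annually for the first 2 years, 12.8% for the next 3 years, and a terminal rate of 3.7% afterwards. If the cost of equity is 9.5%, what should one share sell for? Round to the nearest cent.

$246.71

Three-stage DDM. Project D₁…D_5; terminal Gordon value at t=5 with g = 0.037; discount at r = 0.095.
D_1 = 9.7915
D_2 = 12.0141
D_3 = 13.5519
D_4 = 15.2866
D_5 = 17.2433
TV_5 = 17.8813/(0.095−0.037) = 308.2976
P₀ = Σ Dₜ/(1+r)ᵗ + TV_5/(1+r)^5 = 246.7092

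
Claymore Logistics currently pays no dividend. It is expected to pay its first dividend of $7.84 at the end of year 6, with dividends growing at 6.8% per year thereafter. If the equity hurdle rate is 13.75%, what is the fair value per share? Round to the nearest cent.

$59.23

Deferred-dividend DDM. At t=5 the remaining stream is a growing perpetuity with first payment D_6 = 7.84.
V_5 = D_6/(r−g) = 7.84/(0.1375−0.068) = 112.8058
P₀ = V_5/(1+r)^5 = 112.8058/(1+0.1375)^5 = 59.2344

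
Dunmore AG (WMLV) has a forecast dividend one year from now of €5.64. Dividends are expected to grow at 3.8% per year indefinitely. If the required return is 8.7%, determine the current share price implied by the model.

€115.10

Gordon growth model: P₀ = D₁/(r − g), with D₁ = 5.64 given directly.
P₀ = 5.6400 / (0.087 − 0.038) = 5.6400 / 0.049 = 115.1020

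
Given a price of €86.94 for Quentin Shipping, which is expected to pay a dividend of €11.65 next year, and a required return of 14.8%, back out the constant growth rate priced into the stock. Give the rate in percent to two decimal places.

1.40%

From P₀ = D₁/(r − g), the implied growth is g = r − D₁/P₀.
g = 0.148 − 11.65/86.94 = 0.148 − 0.13400 = 0.01400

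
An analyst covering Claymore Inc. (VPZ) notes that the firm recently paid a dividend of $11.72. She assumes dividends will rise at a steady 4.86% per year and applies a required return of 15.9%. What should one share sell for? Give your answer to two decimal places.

Gordon growth model: P₀ = D₁/(r − g). D₁ = 11.72 × (1 + 0.0486) = 12.2896.
P₀ = 12.2896 / (0.159 − 0.0486) = 12.2896 / 0.1104 = 111.3188

$111.32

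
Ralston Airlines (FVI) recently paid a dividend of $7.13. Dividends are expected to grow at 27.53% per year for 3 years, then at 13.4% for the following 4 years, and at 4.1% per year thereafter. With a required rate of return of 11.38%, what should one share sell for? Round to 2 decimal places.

Three-stage DDM. Project D₁…D_7; terminal Gordon value at t=7 with g = 0.041; discount at r = 0.1138.
D_1 = 9.0929
D_2 = 11.5962
D_3 = 14.7886
D_4 = 16.7703
D_5 = 19.0175
D_6 = 21.5658
D_7 = 24.4556
TV_7 = 25.4583/(0.1138−0.041) = 349.7020
P₀ = Σ Dₜ/(1+r)ᵗ + TV_7/(1+r)^7 = 237.4582

$237.46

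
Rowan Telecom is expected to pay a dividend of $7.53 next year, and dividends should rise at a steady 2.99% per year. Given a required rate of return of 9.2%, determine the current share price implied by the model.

$121.26

Gordon growth model: P₀ = D₁/(r − g), with D₁ = 7.53 given directly.
P₀ = 7.5300 / (0.092 − 0.0299) = 7.5300 / 0.0621 = 121.2560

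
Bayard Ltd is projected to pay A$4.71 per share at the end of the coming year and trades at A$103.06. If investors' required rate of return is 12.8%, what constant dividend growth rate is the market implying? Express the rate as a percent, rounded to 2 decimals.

8.23%

From P₀ = D₁/(r − g), the implied growth is g = r − D₁/P₀.
g = 0.128 − 4.71/103.06 = 0.128 − 0.04570 = 0.08230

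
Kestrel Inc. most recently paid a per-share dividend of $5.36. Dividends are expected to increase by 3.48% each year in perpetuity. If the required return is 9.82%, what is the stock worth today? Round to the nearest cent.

Gordon growth model: P₀ = D₁/(r − g). D₁ = 5.36 × (1 + 0.0348) = 5.5465.
P₀ = 5.5465 / (0.0982 − 0.0348) = 5.5465 / 0.0634 = 87.4847

$87.48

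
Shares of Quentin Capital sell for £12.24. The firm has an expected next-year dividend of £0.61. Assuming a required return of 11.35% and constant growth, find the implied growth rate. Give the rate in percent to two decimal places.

6.37%

From P₀ = D₁/(r − g), the implied growth is g = r − D₁/P₀.
g = 0.1135 − 0.61/12.24 = 0.1135 − 0.04984 = 0.06366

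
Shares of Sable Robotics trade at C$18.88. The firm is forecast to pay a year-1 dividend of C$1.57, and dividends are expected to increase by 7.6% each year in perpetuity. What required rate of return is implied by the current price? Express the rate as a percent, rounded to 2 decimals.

Rearranging the constant-growth DDM: r = D₁/P₀ + g.
r = 1.5700 / 18.88 + 0.076 = 0.08316 + 0.076 = 0.15916

15.92%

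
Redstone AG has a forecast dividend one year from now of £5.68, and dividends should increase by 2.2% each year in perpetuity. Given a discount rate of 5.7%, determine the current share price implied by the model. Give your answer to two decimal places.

£162.29

Gordon growth model: P₀ = D₁/(r − g), with D₁ = 5.68 given directly.
P₀ = 5.6800 / (0.057 − 0.022) = 5.6800 / 0.035 = 162.2857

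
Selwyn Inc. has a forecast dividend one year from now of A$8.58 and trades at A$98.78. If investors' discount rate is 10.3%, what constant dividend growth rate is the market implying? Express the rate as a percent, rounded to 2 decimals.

From P₀ = D₁/(r − g), the implied growth is g = r − D₁/P₀.
g = 0.103 − 8.58/98.78 = 0.103 − 0.08686 = 0.01614

1.61%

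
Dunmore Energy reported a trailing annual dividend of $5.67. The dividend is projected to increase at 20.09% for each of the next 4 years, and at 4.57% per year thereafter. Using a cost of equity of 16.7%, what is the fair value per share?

Two-stage DDM. Project D₁…D_4 at 0.2009, terminal growth 0.0457, discount at r = 0.167.
D_1 = 6.8091
D_2 = 8.1771
D_3 = 9.8198
D_4 = 11.7926
Terminal value at t=4: TV = D_5/(r−g) = 12.3315/(0.167−0.0457) = 101.6616
P₀ = 6.8091/(1+0.167)^1 + 8.1771/(1+0.167)^2 + 9.8198/(1+0.167)^3 + 11.7926/(1+0.167)^4 + 101.6616/(1+0.167)^4 = 79.1873

$79.19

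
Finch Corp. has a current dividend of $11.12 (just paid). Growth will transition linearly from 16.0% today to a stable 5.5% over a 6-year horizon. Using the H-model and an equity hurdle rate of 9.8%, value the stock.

H-model: P₀ = D₀[(1+g_L) + H(g_S−g_L)]/(r−g_L), with H = 6/2 = 3.
P₀ = 11.12 × [(1+0.055) + 3×(0.16−0.055)] / (0.098−0.055)
   = 11.12 × 1.3700 / 0.043 = 354.2884

$354.29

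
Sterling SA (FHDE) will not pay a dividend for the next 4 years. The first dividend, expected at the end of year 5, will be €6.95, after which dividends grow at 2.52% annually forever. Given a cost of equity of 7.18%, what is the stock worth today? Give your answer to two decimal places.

Deferred-dividend DDM. At t=4 the remaining stream is a growing perpetuity with first payment D_5 = 6.95.
V_4 = D_5/(r−g) = 6.95/(0.0718−0.0252) = 149.1416
P₀ = V_4/(1+r)^4 = 149.1416/(1+0.0718)^4 = 113.0170

€113.02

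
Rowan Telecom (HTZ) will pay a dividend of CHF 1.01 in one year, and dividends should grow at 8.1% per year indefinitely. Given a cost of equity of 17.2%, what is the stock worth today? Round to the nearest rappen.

CHF 11.10

Gordon growth model: P₀ = D₁/(r − g), with D₁ = 1.01 given directly.
P₀ = 1.0100 / (0.172 − 0.081) = 1.0100 / 0.091 = 11.0989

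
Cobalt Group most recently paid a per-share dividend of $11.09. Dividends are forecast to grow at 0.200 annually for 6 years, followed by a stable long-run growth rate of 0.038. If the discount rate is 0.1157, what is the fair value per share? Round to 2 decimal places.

$315.88

Two-stage DDM. Project D₁…D_6 at 0.2, terminal growth 0.038, discount at r = 0.1157.
D_1 = 13.3080
D_2 = 15.9696
D_3 = 19.1635
D_4 = 22.9962
D_5 = 27.5955
D_6 = 33.1146
Terminal value at t=6: TV = D_7/(r−g) = 34.3729/(0.1157−0.038) = 442.3799
P₀ = 13.3080/(1+0.1157)^1 + 15.9696/(1+0.1157)^2 + 19.1635/(1+0.1157)^3 + 22.9962/(1+0.1157)^4 + 27.5955/(1+0.1157)^5 + 33.1146/(1+0.1157)^6 + 442.3799/(1+0.1157)^6 = 315.8842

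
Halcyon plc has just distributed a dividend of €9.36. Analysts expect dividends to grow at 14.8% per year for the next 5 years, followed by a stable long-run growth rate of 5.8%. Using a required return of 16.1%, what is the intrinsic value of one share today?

€136.13

Two-stage DDM. Project D₁…D_5 at 0.148, terminal growth 0.058, discount at r = 0.161.
D_1 = 10.7453
D_2 = 12.3356
D_3 = 14.1612
D_4 = 16.2571
D_5 = 18.6632
Terminal value at t=5: TV = D_6/(r−g) = 19.7456/(0.161−0.058) = 191.7051
P₀ = 10.7453/(1+0.161)^1 + 12.3356/(1+0.161)^2 + 14.1612/(1+0.161)^3 + 16.2571/(1+0.161)^4 + 18.6632/(1+0.161)^5 + 191.7051/(1+0.161)^5 = 136.1321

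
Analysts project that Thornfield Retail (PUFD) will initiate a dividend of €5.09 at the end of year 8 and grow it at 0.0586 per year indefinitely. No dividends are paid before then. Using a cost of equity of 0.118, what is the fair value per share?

€39.25

Deferred-dividend DDM. At t=7 the remaining stream is a growing perpetuity with first payment D_8 = 5.09.
V_7 = D_8/(r−g) = 5.09/(0.118−0.0586) = 85.6902
P₀ = V_7/(1+r)^7 = 85.6902/(1+0.118)^7 = 39.2499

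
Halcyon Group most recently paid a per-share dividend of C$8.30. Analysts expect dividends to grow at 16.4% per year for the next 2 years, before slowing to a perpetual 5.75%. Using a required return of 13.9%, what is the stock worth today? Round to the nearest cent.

C$129.63

Two-stage DDM. Project D₁…D_2 at 0.164, terminal growth 0.0575, discount at r = 0.139.
D_1 = 9.6612
D_2 = 11.2456
Terminal value at t=2: TV = D_3/(r−g) = 11.8923/(0.139−0.0575) = 145.9173
P₀ = 9.6612/(1+0.139)^1 + 11.2456/(1+0.139)^2 + 145.9173/(1+0.139)^2 = 129.6264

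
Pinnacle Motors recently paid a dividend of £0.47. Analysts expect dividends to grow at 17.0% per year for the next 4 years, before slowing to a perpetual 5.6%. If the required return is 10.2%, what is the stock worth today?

£15.90

Two-stage DDM. Project D₁…D_4 at 0.17, terminal growth 0.056, discount at r = 0.102.
D_1 = 0.5499
D_2 = 0.6434
D_3 = 0.7528
D_4 = 0.8807
Terminal value at t=4: TV = D_5/(r−g) = 0.9300/(0.102−0.056) = 20.2184
P₀ = 0.5499/(1+0.102)^1 + 0.6434/(1+0.102)^2 + 0.7528/(1+0.102)^3 + 0.8807/(1+0.102)^4 + 20.2184/(1+0.102)^4 = 15.8980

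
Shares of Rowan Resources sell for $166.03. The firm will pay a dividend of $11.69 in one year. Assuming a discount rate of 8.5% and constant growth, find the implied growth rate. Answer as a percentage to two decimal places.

1.46%

From P₀ = D₁/(r − g), the implied growth is g = r − D₁/P₀.
g = 0.085 − 11.69/166.03 = 0.085 − 0.07041 = 0.01459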